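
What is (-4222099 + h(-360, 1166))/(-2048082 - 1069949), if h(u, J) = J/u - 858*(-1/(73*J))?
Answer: 2940356434187/2171459149020 ≈ 1.3541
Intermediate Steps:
h(u, J) = 858/(73*J) + J/u (h(u, J) = J/u - 858*(-1/(73*J)) = J/u - (-858)/(73*J) = J/u + 858/(73*J) = 858/(73*J) + J/u)
(-4222099 + h(-360, 1166))/(-2048082 - 1069949) = (-4222099 + ((858/73)/1166 + 1166/(-360)))/(-2048082 - 1069949) = (-4222099 + ((858/73)*(1/1166) + 1166*(-1/360)))/(-3118031) = (-4222099 + (39/3869 - 583/180))*(-1/3118031) = (-4222099 - 2248607/696420)*(-1/3118031) = -2940356434187/696420*(-1/3118031) = 2940356434187/2171459149020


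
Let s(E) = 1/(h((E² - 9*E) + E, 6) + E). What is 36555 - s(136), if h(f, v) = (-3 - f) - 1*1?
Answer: 631524181/17276 ≈ 36555.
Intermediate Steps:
h(f, v) = -4 - f (h(f, v) = (-3 - f) - 1 = -4 - f)
s(E) = 1/(-4 - E² + 9*E) (s(E) = 1/((-4 - ((E² - 9*E) + E)) + E) = 1/((-4 - (E² - 8*E)) + E) = 1/((-4 + (-E² + 8*E)) + E) = 1/((-4 - E² + 8*E) + E) = 1/(-4 - E² + 9*E))
36555 - s(136) = 36555 - (-1)/(4 - 1*136 + 136*(-8 + 136)) = 36555 - (-1)/(4 - 136 + 136*128) = 36555 - (-1)/(4 - 136 + 17408) = 36555 - (-1)/17276 = 36555 - 1*(-1/17276) = 36555 + 1/17276 = 631524181/17276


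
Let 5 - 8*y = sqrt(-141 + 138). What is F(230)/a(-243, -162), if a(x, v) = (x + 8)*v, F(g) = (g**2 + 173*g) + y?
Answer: 49435/20304 - I*sqrt(3)/304560 ≈ 2.4347 - 5.6871e-6*I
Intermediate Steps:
y = 5/8 - I*sqrt(3)/8 (y = 5/8 - sqrt(-141 + 138)/8 = 5/8 - I*sqrt(3)/8 ≈ 0.625 - 0.21651*I)
F(g) = 5/8 + g**2 + 173*g - I*sqrt(3)/8 (F(g) = (g**2 + 173*g) + (5/8 - I*sqrt(3)/8) = 5/8 + g**2 + 173*g - I*sqrt(3)/8)
a(x, v) = v*(8 + x) (a(x, v) = (8 + x)*v = v*(8 + x))
F(230)/a(-243, -162) = (5/8 + 230**2 + 173*230 - I*sqrt(3)/8)/((-162*(8 - 243))) = (5/8 + 52900 + 39790 - I*sqrt(3)/8)/((-162*(-235))) = (741525/8 - I*sqrt(3)/8)/38070 = (741525/8 - I*sqrt(3)/8)*(1/38070) = 49435/20304 - I*sqrt(3)/304560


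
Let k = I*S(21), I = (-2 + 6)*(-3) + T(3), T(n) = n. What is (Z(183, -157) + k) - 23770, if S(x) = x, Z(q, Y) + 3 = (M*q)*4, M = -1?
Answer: -24694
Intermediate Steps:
I = -9 (I = (-2 + 6)*(-3) + 3 = 4*(-3) + 3 = -12 + 3 = -9)
Z(q, Y) = -3 - 4*q (Z(q, Y) = -3 - q*4 = -3 - 4*q)
k = -189 (k = -9*21 = -189)
(Z(183, -157) + k) - 23770 = ((-3 - 4*183) - 189) - 23770 = ((-3 - 732) - 189) - 23770 = (-735 - 189) - 23770 = -924 - 23770 = -24694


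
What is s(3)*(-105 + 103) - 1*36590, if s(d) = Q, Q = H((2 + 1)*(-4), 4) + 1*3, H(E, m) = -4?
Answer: -36588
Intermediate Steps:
Q = -1 (Q = -4 + 1*3 = -4 + 3 = -1)
s(d) = -1
s(3)*(-105 + 103) - 1*36590 = -(-105 + 103) - 1*36590 = -1*(-2) - 36590 = 2 - 36590 = -36588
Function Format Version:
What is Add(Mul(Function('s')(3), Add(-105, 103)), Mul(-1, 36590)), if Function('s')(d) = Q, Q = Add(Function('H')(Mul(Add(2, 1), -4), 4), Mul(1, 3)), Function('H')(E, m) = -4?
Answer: -36588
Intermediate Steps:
Q = -1 (Q = Add(-4, Mul(1, 3)) = Add(-4, 3) = -1)
Function('s')(d) = -1
Add(Mul(Function('s')(3), Add(-105, 103)), Mul(-1, 36590)) = Add(Mul(-1, Add(-105, 103)), Mul(-1, 36590)) = Add(Mul(-1, -2), -36590) = Add(2, -36590) = -36588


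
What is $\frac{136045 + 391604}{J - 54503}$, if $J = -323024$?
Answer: $- \frac{527649}{377527} \approx -1.3976$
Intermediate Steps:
$\frac{136045 + 391604}{J - 54503} = \frac{136045 + 391604}{-323024 - 54503} = \frac{527649}{-377527} = 527649 \left(- \frac{1}{377527}\right) = - \frac{527649}{377527}$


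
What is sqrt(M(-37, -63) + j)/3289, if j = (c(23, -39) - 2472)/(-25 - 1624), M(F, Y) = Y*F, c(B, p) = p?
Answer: 3*sqrt(704733130)/5423561 ≈ 0.014684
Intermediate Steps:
M(F, Y) = F*Y
j = 2511/1649 (j = (-39 - 2472)/(-25 - 1624) = -2511/(-1649) = -2511*(-1/1649) = 2511/1649 ≈ 1.5227)
sqrt(M(-37, -63) + j)/3289 = sqrt(-37*(-63) + 2511/1649)/3289 = sqrt(2331 + 2511/1649)*(1/3289) = sqrt(3846330/1649)*(1/3289) = (3*sqrt(704733130)/1649)*(1/3289) = 3*sqrt(704733130)/5423561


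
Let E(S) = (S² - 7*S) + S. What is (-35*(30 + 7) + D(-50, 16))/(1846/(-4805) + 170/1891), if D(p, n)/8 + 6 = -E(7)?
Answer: 410053895/86256 ≈ 4753.9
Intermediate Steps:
E(S) = S² - 6*S
D(p, n) = -104 (D(p, n) = -48 + 8*(-7*(-6 + 7)) = -48 + 8*(-7) = -48 - 56 = -104)
(-35*(30 + 7) + D(-50, 16))/(1846/(-4805) + 170/1891) = (-35*(30 + 7) - 104)/(1846/(-4805) + 170/1891) = (-35*37 - 104)/(1846*(-1/4805) + 170*(1/1891)) = (-1295 - 104)/(-1846/4805 + 170/1891) = -1399/(-86256/293105) = -1399*(-293105/86256) = 410053895/86256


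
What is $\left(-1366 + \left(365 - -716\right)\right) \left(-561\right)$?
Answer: $159885$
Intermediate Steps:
$\left(-1366 + \left(365 - -716\right)\right) \left(-561\right) = \left(-1366 + \left(365 + 716\right)\right) \left(-561\right) = \left(-1366 + 1081\right) \left(-561\right) = \left(-285\right) \left(-561\right) = 159885$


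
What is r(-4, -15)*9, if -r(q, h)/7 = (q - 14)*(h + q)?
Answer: -21546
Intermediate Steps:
r(q, h) = -7*(-14 + q)*(h + q) (r(q, h) = -7*(q - 14)*(h + q) = -7*(-14 + q)*(h + q))
r(-4, -15)*9 = (-7*(-4)**2 + 98*(-15) + 98*(-4) - 7*(-15)*(-4))*9 = (-7*16 - 1470 - 392 - 420)*9 = (-112 - 1470 - 392 - 420)*9 = -2394*9 = -21546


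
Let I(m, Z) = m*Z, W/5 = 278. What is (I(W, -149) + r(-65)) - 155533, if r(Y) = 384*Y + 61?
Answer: -387542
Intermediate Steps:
W = 1390 (W = 5*278 = 1390)
r(Y) = 61 + 384*Y
I(m, Z) = Z*m
(I(W, -149) + r(-65)) - 155533 = (-149*1390 + (61 + 384*(-65))) - 155533 = (-207110 + (61 - 24960)) - 155533 = (-207110 - 24899) - 155533 = -232009 - 155533 = -387542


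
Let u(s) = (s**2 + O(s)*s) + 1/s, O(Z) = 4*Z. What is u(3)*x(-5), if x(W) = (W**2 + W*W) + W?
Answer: 2040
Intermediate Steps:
u(s) = 1/s + 5*s**2 (u(s) = (s**2 + (4*s)*s) + 1/s = (s**2 + 4*s**2) + 1/s = 5*s**2 + 1/s = 1/s + 5*s**2)
x(W) = W + 2*W**2 (x(W) = (W**2 + W**2) + W = 2*W**2 + W = W + 2*W**2)
u(3)*x(-5) = ((1 + 5*3**3)/3)*(-5*(1 + 2*(-5))) = ((1 + 5*27)/3)*(-5*(1 - 10)) = ((1 + 135)/3)*(-5*(-9)) = ((1/3)*136)*45 = (136/3)*45 = 2040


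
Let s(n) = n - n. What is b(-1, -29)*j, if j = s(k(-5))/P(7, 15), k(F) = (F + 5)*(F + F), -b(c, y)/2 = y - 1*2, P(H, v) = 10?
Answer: 0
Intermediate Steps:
b(c, y) = 4 - 2*y (b(c, y) = -2*(y - 1*2) = -2*(y - 2) = -2*(-2 + y) = 4 - 2*y)
k(F) = 2*F*(5 + F) (k(F) = (5 + F)*(2*F) = 2*F*(5 + F))
s(n) = 0
j = 0 (j = 0/10 = 0*(⅒) = 0)
b(-1, -29)*j = (4 - 2*(-29))*0 = (4 + 58)*0 = 62*0 = 0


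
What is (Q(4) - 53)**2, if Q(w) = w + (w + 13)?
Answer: 1024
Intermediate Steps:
Q(w) = 13 + 2*w (Q(w) = w + (13 + w) = 13 + 2*w)
(Q(4) - 53)**2 = ((13 + 2*4) - 53)**2 = ((13 + 8) - 53)**2 = (21 - 53)**2 = (-32)**2 = 1024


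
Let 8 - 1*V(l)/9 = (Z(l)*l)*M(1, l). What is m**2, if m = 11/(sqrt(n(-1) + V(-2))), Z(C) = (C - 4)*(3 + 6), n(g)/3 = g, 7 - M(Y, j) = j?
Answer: -11/789 ≈ -0.013942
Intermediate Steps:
M(Y, j) = 7 - j
n(g) = 3*g
Z(C) = -36 + 9*C (Z(C) = (-4 + C)*9 = -36 + 9*C)
V(l) = 72 - 9*l*(-36 + 9*l)*(7 - l) (V(l) = 72 - 9*(-36 + 9*l)*l*(7 - l) = 72 - 9*l*(-36 + 9*l)*(7 - l))
m = -I*sqrt(8679)/789 (m = 11/(sqrt(3*(-1) + (72 + 81*(-2)*(-7 - 2)*(-4 - 2)))) = 11/(sqrt(-3 + (72 + 81*(-2)*(-9)*(-6)))) = 11/(sqrt(-3 + (72 - 8748))) = 11/(sqrt(-3 - 8676)) = 11/(sqrt(-8679)) = 11/((I*sqrt(8679))) = 11*(-I*sqrt(8679)/8679) = -I*sqrt(8679)/789 ≈ -0.11808*I)
m**2 = (-I*sqrt(8679)/789)**2 = -11/789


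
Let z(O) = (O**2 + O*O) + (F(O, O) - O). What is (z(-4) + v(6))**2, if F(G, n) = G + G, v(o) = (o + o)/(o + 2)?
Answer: 3481/4 ≈ 870.25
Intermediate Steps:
v(o) = 2*o/(2 + o) (v(o) = (2*o)/(2 + o) = 2*o/(2 + o))
F(G, n) = 2*G
z(O) = O + 2*O**2 (z(O) = (O**2 + O*O) + (2*O - O) = (O**2 + O**2) + O = 2*O**2 + O = O + 2*O**2)
(z(-4) + v(6))**2 = (-4*(1 + 2*(-4)) + 2*6/(2 + 6))**2 = (-4*(1 - 8) + 2*6/8)**2 = (-4*(-7) + 2*6*(1/8))**2 = (28 + 3/2)**2 = (59/2)**2 = 3481/4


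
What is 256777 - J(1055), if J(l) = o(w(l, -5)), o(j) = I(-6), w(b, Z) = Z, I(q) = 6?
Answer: 256771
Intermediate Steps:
o(j) = 6
J(l) = 6
256777 - J(1055) = 256777 - 1*6 = 256777 - 6 = 256771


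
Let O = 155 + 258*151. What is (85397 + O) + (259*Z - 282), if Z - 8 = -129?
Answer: 92889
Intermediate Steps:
Z = -121 (Z = 8 - 129 = -121)
O = 39113 (O = 155 + 38958 = 39113)
(85397 + O) + (259*Z - 282) = (85397 + 39113) + (259*(-121) - 282) = 124510 + (-31339 - 282) = 124510 - 31621 = 92889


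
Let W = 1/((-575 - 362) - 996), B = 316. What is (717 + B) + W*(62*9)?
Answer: 1996231/1933 ≈ 1032.7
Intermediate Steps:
W = -1/1933 (W = 1/(-937 - 996) = 1/(-1933) = -1/1933 ≈ -0.00051733)
(717 + B) + W*(62*9) = (717 + 316) - 62*9/1933 = 1033 - 1/1933*558 = 1033 - 558/1933 = 1996231/1933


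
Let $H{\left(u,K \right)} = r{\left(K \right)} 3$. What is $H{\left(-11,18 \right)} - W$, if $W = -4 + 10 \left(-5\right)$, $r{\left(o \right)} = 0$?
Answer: $54$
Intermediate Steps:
$H{\left(u,K \right)} = 0$ ($H{\left(u,K \right)} = 0 \cdot 3 = 0$)
$W = -54$ ($W = -4 - 50 = -54$)
$H{\left(-11,18 \right)} - W = 0 - -54 = 0 + 54 = 54$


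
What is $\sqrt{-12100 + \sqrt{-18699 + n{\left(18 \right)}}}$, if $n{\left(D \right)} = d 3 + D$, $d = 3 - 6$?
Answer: $\sqrt{-12100 + i \sqrt{18690}} \approx 0.6214 + 110.0 i$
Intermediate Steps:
$d = -3$ ($d = 3 - 6 = -3$)
$n{\left(D \right)} = -9 + D$ ($n{\left(D \right)} = \left(-3\right) 3 + D = -9 + D$)
$\sqrt{-12100 + \sqrt{-18699 + n{\left(18 \right)}}} = \sqrt{-12100 + \sqrt{-18699 + \left(-9 + 18\right)}} = \sqrt{-12100 + \sqrt{-18699 + 9}} = \sqrt{-12100 + \sqrt{-18690}} = \sqrt{-12100 + i \sqrt{18690}}$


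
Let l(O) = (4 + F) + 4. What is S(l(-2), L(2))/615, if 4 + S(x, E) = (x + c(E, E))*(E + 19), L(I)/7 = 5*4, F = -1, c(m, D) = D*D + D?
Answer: 3139769/615 ≈ 5105.3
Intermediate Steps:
c(m, D) = D + D**2 (c(m, D) = D**2 + D = D + D**2)
L(I) = 140 (L(I) = 7*(5*4) = 7*20 = 140)
l(O) = 7 (l(O) = (4 - 1) + 4 = 3 + 4 = 7)
S(x, E) = -4 + (19 + E)*(x + E*(1 + E)) (S(x, E) = -4 + (x + E*(1 + E))*(E + 19) = -4 + (x + E*(1 + E))*(19 + E) = -4 + (19 + E)*(x + E*(1 + E)))
S(l(-2), L(2))/615 = (-4 + 140**3 + 19*140 + 19*7 + 20*140**2 + 140*7)/615 = (-4 + 2744000 + 2660 + 133 + 20*19600 + 980)*(1/615) = (-4 + 2744000 + 2660 + 133 + 392000 + 980)*(1/615) = 3139769*(1/615) = 3139769/615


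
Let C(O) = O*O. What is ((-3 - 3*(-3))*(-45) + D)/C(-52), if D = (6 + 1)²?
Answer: -17/208 ≈ -0.081731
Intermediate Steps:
C(O) = O²
D = 49 (D = 7² = 49)
((-3 - 3*(-3))*(-45) + D)/C(-52) = ((-3 - 3*(-3))*(-45) + 49)/((-52)²) = ((-3 + 9)*(-45) + 49)/2704 = (6*(-45) + 49)*(1/2704) = (-270 + 49)*(1/2704) = -221*1/2704 = -17/208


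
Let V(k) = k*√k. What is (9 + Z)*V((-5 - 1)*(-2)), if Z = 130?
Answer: 3336*√3 ≈ 5778.1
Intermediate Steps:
V(k) = k^(3/2)
(9 + Z)*V((-5 - 1)*(-2)) = (9 + 130)*((-5 - 1)*(-2))^(3/2) = 139*(-6*(-2))^(3/2) = 139*12^(3/2) = 139*(24*√3) = 3336*√3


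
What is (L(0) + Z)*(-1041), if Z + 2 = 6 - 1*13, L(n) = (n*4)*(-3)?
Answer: 9369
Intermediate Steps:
L(n) = -12*n (L(n) = (4*n)*(-3) = -12*n)
Z = -9 (Z = -2 + (6 - 1*13) = -2 + (6 - 13) = -2 - 7 = -9)
(L(0) + Z)*(-1041) = (-12*0 - 9)*(-1041) = (0 - 9)*(-1041) = -9*(-1041) = 9369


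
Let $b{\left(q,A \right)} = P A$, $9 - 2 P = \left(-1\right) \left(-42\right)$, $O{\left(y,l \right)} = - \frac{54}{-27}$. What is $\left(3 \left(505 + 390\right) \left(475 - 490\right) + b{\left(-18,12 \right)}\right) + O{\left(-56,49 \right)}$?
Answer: $-40471$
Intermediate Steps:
$O{\left(y,l \right)} = 2$ ($O{\left(y,l \right)} = \left(-54\right) \left(- \frac{1}{27}\right) = 2$)
$P = - \frac{33}{2}$ ($P = \frac{9}{2} - \frac{\left(-1\right) \left(-42\right)}{2} = \frac{9}{2} - 21 = - \frac{33}{2} \approx -16.5$)
$b{\left(q,A \right)} = - \frac{33 A}{2}$
$\left(3 \left(505 + 390\right) \left(475 - 490\right) + b{\left(-18,12 \right)}\right) + O{\left(-56,49 \right)} = \left(3 \left(505 + 390\right) \left(475 - 490\right) - 198\right) + 2 = \left(3 \cdot 895 \left(-15\right) - 198\right) + 2 = \left(3 \left(-13425\right) - 198\right) + 2 = \left(-40275 - 198\right) + 2 = -40473 + 2 = -40471$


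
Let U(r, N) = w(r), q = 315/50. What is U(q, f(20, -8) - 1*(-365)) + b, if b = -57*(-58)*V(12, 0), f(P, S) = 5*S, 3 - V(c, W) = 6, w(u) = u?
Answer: -99117/10 ≈ -9911.7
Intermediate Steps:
V(c, W) = -3 (V(c, W) = 3 - 1*6 = 3 - 6 = -3)
q = 63/10 (q = 315*(1/50) = 63/10 ≈ 6.3000)
U(r, N) = r
b = -9918 (b = -57*(-58)*(-3) = -(-3306)*(-3) = -1*9918 = -9918)
U(q, f(20, -8) - 1*(-365)) + b = 63/10 - 9918 = -99117/10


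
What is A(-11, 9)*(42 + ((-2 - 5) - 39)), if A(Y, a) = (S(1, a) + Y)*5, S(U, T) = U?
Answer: 200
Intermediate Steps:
A(Y, a) = 5 + 5*Y (A(Y, a) = (1 + Y)*5 = 5 + 5*Y)
A(-11, 9)*(42 + ((-2 - 5) - 39)) = (5 + 5*(-11))*(42 + ((-2 - 5) - 39)) = (5 - 55)*(42 + (-7 - 39)) = -50*(42 - 46) = -50*(-4) = 200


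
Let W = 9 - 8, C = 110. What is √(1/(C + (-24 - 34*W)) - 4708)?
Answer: I*√3182595/26 ≈ 68.615*I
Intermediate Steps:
W = 1
√(1/(C + (-24 - 34*W)) - 4708) = √(1/(110 + (-24 - 34*1)) - 4708) = √(1/(110 + (-24 - 34)) - 4708) = √(1/(110 - 58) - 4708) = √(1/52 - 4708) = √(-244815/52) = I*√3182595/26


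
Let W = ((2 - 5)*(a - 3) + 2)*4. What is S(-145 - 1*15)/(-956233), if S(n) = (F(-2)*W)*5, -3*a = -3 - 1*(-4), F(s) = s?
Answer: 480/956233 ≈ 0.00050197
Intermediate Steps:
a = -⅓ (a = -(-3 - 1*(-4))/3 = -(-3 + 4)/3 = -⅓*1 = -⅓ ≈ -0.33333)
W = 48 (W = ((2 - 5)*(-⅓ - 3) + 2)*4 = (-3*(-10/3) + 2)*4 = (10 + 2)*4 = 12*4 = 48)
S(n) = -480 (S(n) = -2*48*5 = -96*5 = -480)
S(-145 - 1*15)/(-956233) = -480/(-956233) = -480*(-1/956233) = 480/956233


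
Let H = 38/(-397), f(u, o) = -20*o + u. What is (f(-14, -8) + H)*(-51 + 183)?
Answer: 7645968/397 ≈ 19259.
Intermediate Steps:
f(u, o) = u - 20*o
H = -38/397 (H = 38*(-1/397) = -38/397 ≈ -0.095718)
(f(-14, -8) + H)*(-51 + 183) = ((-14 - 20*(-8)) - 38/397)*(-51 + 183) = ((-14 + 160) - 38/397)*132 = (146 - 38/397)*132 = (57924/397)*132 = 7645968/397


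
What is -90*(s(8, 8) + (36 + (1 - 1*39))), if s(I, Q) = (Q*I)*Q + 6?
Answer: -46440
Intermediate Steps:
s(I, Q) = 6 + I*Q² (s(I, Q) = (I*Q)*Q + 6 = I*Q² + 6 = 6 + I*Q²)
-90*(s(8, 8) + (36 + (1 - 1*39))) = -90*((6 + 8*8²) + (36 + (1 - 1*39))) = -90*((6 + 8*64) + (36 + (1 - 39))) = -90*((6 + 512) + (36 - 38)) = -90*(518 - 2) = -90*516 = -46440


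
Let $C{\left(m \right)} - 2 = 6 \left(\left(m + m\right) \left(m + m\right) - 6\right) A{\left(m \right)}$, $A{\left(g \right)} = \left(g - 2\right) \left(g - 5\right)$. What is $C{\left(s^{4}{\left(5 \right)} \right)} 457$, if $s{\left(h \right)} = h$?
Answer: $1654876332751394$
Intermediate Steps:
$A{\left(g \right)} = \left(-5 + g\right) \left(-2 + g\right)$ ($A{\left(g \right)} = \left(-2 + g\right) \left(-5 + g\right) = \left(-5 + g\right) \left(-2 + g\right)$)
$C{\left(m \right)} = 2 + \left(-36 + 24 m^{2}\right) \left(10 + m^{2} - 7 m\right)$ ($C{\left(m \right)} = 2 + 6 \left(\left(m + m\right) \left(m + m\right) - 6\right) \left(10 + m^{2} - 7 m\right) = 2 + 6 \left(2 m 2 m - 6\right) \left(10 + m^{2} - 7 m\right) = 2 + 6 \left(4 m^{2} - 6\right) \left(10 + m^{2} - 7 m\right) = 2 + 6 \left(-6 + 4 m^{2}\right) \left(10 + m^{2} - 7 m\right) = 2 + \left(-36 + 24 m^{2}\right) \left(10 + m^{2} - 7 m\right)$)
$C{\left(s^{4}{\left(5 \right)} \right)} 457 = \left(-358 - 168 \left(5^{4}\right)^{3} + 24 \left(5^{4}\right)^{4} + 204 \left(5^{4}\right)^{2} + 252 \cdot 5^{4}\right) 457 = \left(-358 - 168 \cdot 625^{3} + 24 \cdot 625^{4} + 204 \cdot 625^{2} + 252 \cdot 625\right) 457 = \left(-358 - 41015625000 + 24 \cdot 152587890625 + 204 \cdot 390625 + 157500\right) 457 = \left(-358 - 41015625000 + 3662109375000 + 79687500 + 157500\right) 457 = 3621173594642 \cdot 457 = 1654876332751394$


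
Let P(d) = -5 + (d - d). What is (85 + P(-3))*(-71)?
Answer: -5680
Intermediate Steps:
P(d) = -5 (P(d) = -5 + 0 = -5)
(85 + P(-3))*(-71) = (85 - 5)*(-71) = 80*(-71) = -5680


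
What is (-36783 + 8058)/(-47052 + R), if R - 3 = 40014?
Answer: 1915/469 ≈ 4.0832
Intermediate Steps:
R = 40017 (R = 3 + 40014 = 40017)
(-36783 + 8058)/(-47052 + R) = (-36783 + 8058)/(-47052 + 40017) = -28725/(-7035) = -28725*(-1/7035) = 1915/469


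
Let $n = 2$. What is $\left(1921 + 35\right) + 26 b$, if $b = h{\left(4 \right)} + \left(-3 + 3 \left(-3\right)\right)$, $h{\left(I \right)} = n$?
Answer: $1696$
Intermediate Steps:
$h{\left(I \right)} = 2$
$b = -10$ ($b = 2 + \left(-3 + 3 \left(-3\right)\right) = 2 - 12 = -10$)
$\left(1921 + 35\right) + 26 b = \left(1921 + 35\right) + 26 \left(-10\right) = 1956 - 260 = 1696$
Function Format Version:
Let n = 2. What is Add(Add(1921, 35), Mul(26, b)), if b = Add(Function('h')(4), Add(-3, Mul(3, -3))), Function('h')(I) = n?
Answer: 1696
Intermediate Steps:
Function('h')(I) = 2
b = -10 (b = Add(2, Add(-3, Mul(3, -3))) = Add(2, Add(-3, -9)) = Add(2, -12) = -10)
Add(Add(1921, 35), Mul(26, b)) = Add(Add(1921, 35), Mul(26, -10)) = Add(1956, -260) = 1696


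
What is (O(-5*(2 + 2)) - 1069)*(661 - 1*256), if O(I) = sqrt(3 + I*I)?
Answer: -432945 + 405*sqrt(403) ≈ -4.2481e+5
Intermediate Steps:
O(I) = sqrt(3 + I**2)
(O(-5*(2 + 2)) - 1069)*(661 - 1*256) = (sqrt(3 + (-5*(2 + 2))**2) - 1069)*(661 - 1*256) = (sqrt(3 + (-5*4)**2) - 1069)*(661 - 256) = (sqrt(3 + (-20)**2) - 1069)*405 = (sqrt(3 + 400) - 1069)*405 = (sqrt(403) - 1069)*405 = (-1069 + sqrt(403))*405 = -432945 + 405*sqrt(403)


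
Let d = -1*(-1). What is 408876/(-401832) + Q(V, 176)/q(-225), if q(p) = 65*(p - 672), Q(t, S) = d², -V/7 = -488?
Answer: -662219917/650800410 ≈ -1.0175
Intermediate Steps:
d = 1
V = 3416 (V = -7*(-488) = 3416)
Q(t, S) = 1 (Q(t, S) = 1² = 1)
q(p) = -43680 + 65*p (q(p) = 65*(-672 + p) = -43680 + 65*p)
408876/(-401832) + Q(V, 176)/q(-225) = 408876/(-401832) + 1/(-43680 + 65*(-225)) = 408876*(-1/401832) + 1/(-43680 - 14625) = -34073/33486 + 1/(-58305) = -34073/33486 + 1*(-1/58305) = -34073/33486 - 1/58305 = -662219917/650800410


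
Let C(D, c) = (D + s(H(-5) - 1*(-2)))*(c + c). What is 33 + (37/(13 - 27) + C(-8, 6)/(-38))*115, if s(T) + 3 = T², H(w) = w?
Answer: -52747/266 ≈ -198.30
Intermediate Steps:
s(T) = -3 + T²
C(D, c) = 2*c*(6 + D) (C(D, c) = (D + (-3 + (-5 - 1*(-2))²))*(c + c) = (D + (-3 + (-5 + 2)²))*(2*c) = (D + (-3 + (-3)²))*(2*c) = (D + (-3 + 9))*(2*c) = (D + 6)*(2*c) = (6 + D)*(2*c) = 2*c*(6 + D))
33 + (37/(13 - 27) + C(-8, 6)/(-38))*115 = 33 + (37/(13 - 27) + (2*6*(6 - 8))/(-38))*115 = 33 + (37/(-14) + (2*6*(-2))*(-1/38))*115 = 33 + (37*(-1/14) - 24*(-1/38))*115 = 33 + (-37/14 + 12/19)*115 = 33 - 535/266*115 = 33 - 61525/266 = -52747/266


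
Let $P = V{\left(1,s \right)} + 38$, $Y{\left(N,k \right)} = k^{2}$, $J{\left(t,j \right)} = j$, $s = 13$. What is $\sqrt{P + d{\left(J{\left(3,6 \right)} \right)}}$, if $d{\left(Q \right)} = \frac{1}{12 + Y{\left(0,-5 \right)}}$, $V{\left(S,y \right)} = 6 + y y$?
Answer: $\frac{\sqrt{291634}}{37} \approx 14.595$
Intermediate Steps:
$V{\left(S,y \right)} = 6 + y^{2}$
$d{\left(Q \right)} = \frac{1}{37}$ ($d{\left(Q \right)} = \frac{1}{12 + \left(-5\right)^{2}} = \frac{1}{12 + 25} = \frac{1}{37}$)
$P = 213$ ($P = \left(6 + 13^{2}\right) + 38 = \left(6 + 169\right) + 38 = 175 + 38 = 213$)
$\sqrt{P + d{\left(J{\left(3,6 \right)} \right)}} = \sqrt{213 + \frac{1}{37}} = \sqrt{\frac{7882}{37}} = \frac{\sqrt{291634}}{37}$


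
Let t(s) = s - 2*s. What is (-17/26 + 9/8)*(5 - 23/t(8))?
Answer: 3087/832 ≈ 3.7103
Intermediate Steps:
t(s) = -s
(-17/26 + 9/8)*(5 - 23/t(8)) = (-17/26 + 9/8)*(5 - 23/((-1*8))) = (-17*1/26 + 9*(1/8))*(5 - 23/(-8)) = (-17/26 + 9/8)*(5 - 23*(-1/8)) = 49*(5 + 23/8)/104 = (49/104)*(63/8) = 3087/832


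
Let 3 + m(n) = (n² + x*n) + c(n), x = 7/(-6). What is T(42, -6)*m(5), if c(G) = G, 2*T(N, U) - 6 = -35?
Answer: -3683/12 ≈ -306.92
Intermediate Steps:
x = -7/6 (x = 7*(-⅙) = -7/6 ≈ -1.1667)
T(N, U) = -29/2 (T(N, U) = 3 + (½)*(-35) = 3 - 35/2 = -29/2)
m(n) = -3 + n² - n/6 (m(n) = -3 + ((n² - 7*n/6) + n) = -3 + (n² - n/6) = -3 + n² - n/6)
T(42, -6)*m(5) = -29*(-3 + 5² - ⅙*5)/2 = -29*(-3 + 25 - ⅚)/2 = -29/2*127/6 = -3683/12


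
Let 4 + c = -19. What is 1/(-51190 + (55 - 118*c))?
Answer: -1/48421 ≈ -2.0652e-5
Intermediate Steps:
c = -23 (c = -4 - 19 = -23)
1/(-51190 + (55 - 118*c)) = 1/(-51190 + (55 - 118*(-23))) = 1/(-51190 + (55 + 2714)) = 1/(-51190 + 2769) = 1/(-48421) = -1/48421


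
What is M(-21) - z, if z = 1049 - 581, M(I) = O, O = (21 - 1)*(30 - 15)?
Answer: -168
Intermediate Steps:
O = 300 (O = 20*15 = 300)
M(I) = 300
z = 468
M(-21) - z = 300 - 1*468 = 300 - 468 = -168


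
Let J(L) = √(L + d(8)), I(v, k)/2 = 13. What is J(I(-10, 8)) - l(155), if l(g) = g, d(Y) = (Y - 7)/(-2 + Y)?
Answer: -155 + √942/6 ≈ -149.88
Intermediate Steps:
I(v, k) = 26 (I(v, k) = 2*13 = 26)
d(Y) = (-7 + Y)/(-2 + Y)
J(L) = √(⅙ + L) (J(L) = √(L + (-7 + 8)/(-2 + 8)) = √(L + 1/6) = √(L + (⅙)*1) = √(L + ⅙) = √(⅙ + L))
J(I(-10, 8)) - l(155) = √(6 + 36*26)/6 - 1*155 = √(6 + 936)/6 - 155 = √942/6 - 155 = -155 + √942/6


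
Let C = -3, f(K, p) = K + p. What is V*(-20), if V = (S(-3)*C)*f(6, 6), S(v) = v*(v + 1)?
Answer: 4320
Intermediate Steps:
S(v) = v*(1 + v)
V = -216 (V = (-3*(1 - 3)*(-3))*(6 + 6) = (-3*(-2)*(-3))*12 = (6*(-3))*12 = -18*12 = -216)
V*(-20) = -216*(-20) = 4320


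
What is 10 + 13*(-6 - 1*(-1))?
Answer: -55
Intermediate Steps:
10 + 13*(-6 - 1*(-1)) = 10 + 13*(-6 + 1) = 10 + 13*(-5) = 10 - 65 = -55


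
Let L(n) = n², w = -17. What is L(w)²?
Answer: 83521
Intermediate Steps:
L(w)² = ((-17)²)² = 289² = 83521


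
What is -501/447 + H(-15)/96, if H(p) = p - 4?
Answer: -18863/14304 ≈ -1.3187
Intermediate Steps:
H(p) = -4 + p
-501/447 + H(-15)/96 = -501/447 + (-4 - 15)/96 = -501*1/447 - 19*1/96 = -167/149 - 19/96 = -18863/14304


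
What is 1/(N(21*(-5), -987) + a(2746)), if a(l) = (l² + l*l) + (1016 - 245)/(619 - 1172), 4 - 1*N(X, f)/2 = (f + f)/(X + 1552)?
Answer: 800191/12067713546247 ≈ 6.6308e-8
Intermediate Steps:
N(X, f) = 8 - 4*f/(1552 + X) (N(X, f) = 8 - 2*(f + f)/(X + 1552) = 8 - 2*2*f/(1552 + X) = 8 - 4*f/(1552 + X))
a(l) = -771/553 + 2*l² (a(l) = (l² + l²) + 771/(-553) = 2*l² + 771*(-1/553) = 2*l² - 771/553 = -771/553 + 2*l²)
1/(N(21*(-5), -987) + a(2746)) = 1/(4*(3104 - 1*(-987) + 2*(21*(-5)))/(1552 + 21*(-5)) + (-771/553 + 2*2746²)) = 1/(4*(3104 + 987 + 2*(-105))/(1552 - 105) + (-771/553 + 2*7540516)) = 1/(4*(3104 + 987 - 210)/1447 + (-771/553 + 15081032)) = 1/(4*(1/1447)*3881 + 8339809925/553) = 1/(15524/1447 + 8339809925/553) = 1/(12067713546247/800191) = 800191/12067713546247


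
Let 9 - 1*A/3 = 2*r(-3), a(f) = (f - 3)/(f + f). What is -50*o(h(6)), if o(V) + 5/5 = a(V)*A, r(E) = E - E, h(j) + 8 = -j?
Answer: -10775/14 ≈ -769.64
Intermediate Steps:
h(j) = -8 - j
r(E) = 0
a(f) = (-3 + f)/(2*f) (a(f) = (-3 + f)/((2*f)) = (-3 + f)*(1/(2*f)) = (-3 + f)/(2*f))
A = 27 (A = 27 - 6*0 = 27 - 3*0 = 27 + 0 = 27)
o(V) = -1 + 27*(-3 + V)/(2*V) (o(V) = -1 + ((-3 + V)/(2*V))*27 = -1 + 27*(-3 + V)/(2*V))
-50*o(h(6)) = -25*(-81 + 25*(-8 - 1*6))/(-8 - 1*6) = -25*(-81 + 25*(-8 - 6))/(-8 - 6) = -25*(-81 + 25*(-14))/(-14) = -25*(-1)*(-81 - 350)/14 = -25*(-1)*(-431)/14 = -50*431/28 = -10775/14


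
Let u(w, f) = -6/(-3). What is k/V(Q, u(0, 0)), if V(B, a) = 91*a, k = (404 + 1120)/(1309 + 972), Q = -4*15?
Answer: 762/207571 ≈ 0.0036710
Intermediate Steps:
u(w, f) = 2 (u(w, f) = -6*(-⅓) = 2)
Q = -60
k = 1524/2281 ≈ 0.66813
k/V(Q, u(0, 0)) = 1524/(2281*((91*2))) = (1524/2281)/182 = (1524/2281)*(1/182) = 762/207571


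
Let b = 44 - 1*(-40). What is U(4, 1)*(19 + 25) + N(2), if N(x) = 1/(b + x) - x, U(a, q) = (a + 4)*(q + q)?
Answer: 60373/86 ≈ 702.01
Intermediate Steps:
b = 84 (b = 44 + 40 = 84)
U(a, q) = 2*q*(4 + a) (U(a, q) = (4 + a)*(2*q) = 2*q*(4 + a))
N(x) = 1/(84 + x) - x
U(4, 1)*(19 + 25) + N(2) = (2*1*(4 + 4))*(19 + 25) + (1 - 1*2**2 - 84*2)/(84 + 2) = (2*1*8)*44 + (1 - 1*4 - 168)/86 = 16*44 + (1 - 4 - 168)/86 = 704 + (1/86)*(-171) = 704 - 171/86 = 60373/86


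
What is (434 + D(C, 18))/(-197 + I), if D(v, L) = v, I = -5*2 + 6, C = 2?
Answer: -436/201 ≈ -2.1692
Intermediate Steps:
I = -4 (I = -10 + 6 = -4)
(434 + D(C, 18))/(-197 + I) = (434 + 2)/(-197 - 4) = 436/(-201) = 436*(-1/201) = -436/201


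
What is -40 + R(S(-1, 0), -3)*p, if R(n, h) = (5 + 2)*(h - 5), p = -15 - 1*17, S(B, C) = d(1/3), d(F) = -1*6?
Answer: 1752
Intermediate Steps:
d(F) = -6
S(B, C) = -6
p = -32 (p = -15 - 17 = -32)
R(n, h) = -35 + 7*h (R(n, h) = 7*(-5 + h) = -35 + 7*h)
-40 + R(S(-1, 0), -3)*p = -40 + (-35 + 7*(-3))*(-32) = -40 + (-35 - 21)*(-32) = -40 - 56*(-32) = -40 + 1792 = 1752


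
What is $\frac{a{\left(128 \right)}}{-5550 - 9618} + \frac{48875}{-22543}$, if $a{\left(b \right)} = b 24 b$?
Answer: $- \frac{50029189}{1780897} \approx -28.092$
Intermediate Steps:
$a{\left(b \right)} = 24 b^{2}$ ($a{\left(b \right)} = 24 b b = 24 b^{2}$)
$\frac{a{\left(128 \right)}}{-5550 - 9618} + \frac{48875}{-22543} = \frac{24 \cdot 128^{2}}{-5550 - 9618} + \frac{48875}{-22543} = \frac{24 \cdot 16384}{-15168} + 48875 \left(- \frac{1}{22543}\right) = 393216 \left(- \frac{1}{15168}\right) - \frac{48875}{22543} = - \frac{2048}{79} - \frac{48875}{22543} = - \frac{50029189}{1780897}$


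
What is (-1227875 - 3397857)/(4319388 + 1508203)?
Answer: -4625732/5827591 ≈ -0.79376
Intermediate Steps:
(-1227875 - 3397857)/(4319388 + 1508203) = -4625732/5827591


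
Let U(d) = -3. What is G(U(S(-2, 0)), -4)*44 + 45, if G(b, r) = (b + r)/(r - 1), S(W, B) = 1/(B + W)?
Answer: 533/5 ≈ 106.60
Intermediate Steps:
G(b, r) = (b + r)/(-1 + r)
G(U(S(-2, 0)), -4)*44 + 45 = ((-3 - 4)/(-1 - 4))*44 + 45 = (-7/(-5))*44 + 45 = -⅕*(-7)*44 + 45 = (7/5)*44 + 45 = 308/5 + 45 = 533/5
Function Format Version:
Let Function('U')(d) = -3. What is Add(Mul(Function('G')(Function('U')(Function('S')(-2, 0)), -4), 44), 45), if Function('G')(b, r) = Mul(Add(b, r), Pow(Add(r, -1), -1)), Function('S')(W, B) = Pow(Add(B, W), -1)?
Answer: Rational(533, 5) ≈ 106.60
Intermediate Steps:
Function('G')(b, r) = Mul(Pow(Add(-1, r), -1), Add(b, r)) (Function('G')(b, r) = Mul(Add(b, r), Pow(Add(-1, r), -1)) = Mul(Pow(Add(-1, r), -1), Add(b, r)))
Add(Mul(Function('G')(Function('U')(Function('S')(-2, 0)), -4), 44), 45) = Add(Mul(Mul(Pow(Add(-1, -4), -1), Add(-3, -4)), 44), 45) = Add(Mul(Mul(Pow(-5, -1), -7), 44), 45) = Add(Mul(Mul(Rational(-1, 5), -7), 44), 45) = Add(Mul(Rational(7, 5), 44), 45) = Add(Rational(308, 5), 45) = Rational(533, 5)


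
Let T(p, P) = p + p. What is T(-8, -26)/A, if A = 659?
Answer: -16/659 ≈ -0.024279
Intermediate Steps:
T(p, P) = 2*p
T(-8, -26)/A = (2*(-8))/659 = -16*1/659 = -16/659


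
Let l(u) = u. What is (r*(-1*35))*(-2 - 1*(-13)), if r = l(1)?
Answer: -385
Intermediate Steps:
r = 1
(r*(-1*35))*(-2 - 1*(-13)) = (1*(-1*35))*(-2 - 1*(-13)) = (1*(-35))*(-2 + 13) = -35*11 = -385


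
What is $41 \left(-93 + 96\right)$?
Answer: $123$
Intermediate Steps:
$41 \left(-93 + 96\right) = 41 \cdot 3 = 123$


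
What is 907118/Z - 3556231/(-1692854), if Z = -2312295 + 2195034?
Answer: -1118611131481/198505752894 ≈ -5.6352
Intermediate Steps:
Z = -117261
907118/Z - 3556231/(-1692854) = 907118/(-117261) - 3556231/(-1692854) = 907118*(-1/117261) - 3556231*(-1/1692854) = -907118/117261 + 3556231/1692854 = -1118611131481/198505752894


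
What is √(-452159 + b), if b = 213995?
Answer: 2*I*√59541 ≈ 488.02*I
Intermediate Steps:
√(-452159 + b) = √(-452159 + 213995) = √(-238164) = 2*I*√59541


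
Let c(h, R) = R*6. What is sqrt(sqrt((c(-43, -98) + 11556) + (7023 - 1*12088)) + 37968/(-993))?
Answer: sqrt(-4189136 + 109561*sqrt(5903))/331 ≈ 6.2125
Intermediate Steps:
c(h, R) = 6*R
sqrt(sqrt((c(-43, -98) + 11556) + (7023 - 1*12088)) + 37968/(-993)) = sqrt(sqrt((6*(-98) + 11556) + (7023 - 1*12088)) + 37968/(-993)) = sqrt(sqrt((-588 + 11556) + (7023 - 12088)) + 37968*(-1/993)) = sqrt(sqrt(10968 - 5065) - 12656/331) = sqrt(sqrt(5903) - 12656/331) = sqrt(-12656/331 + sqrt(5903))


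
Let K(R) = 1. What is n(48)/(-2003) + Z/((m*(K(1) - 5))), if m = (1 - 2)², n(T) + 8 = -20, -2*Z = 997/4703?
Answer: 3050463/75360872 ≈ 0.040478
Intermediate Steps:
Z = -997/9406 (Z = -997/(2*4703) = -½*997/4703 = -997/9406 ≈ -0.10600)
n(T) = -28 (n(T) = -8 - 20 = -28)
m = 1 (m = (-1)² = 1)
n(48)/(-2003) + Z/((m*(K(1) - 5))) = -28/(-2003) - 997/(9406*(1 - 5)) = -28*(-1/2003) - 997/(9406*(1*(-4))) = 28/2003 - 997/9406/(-4) = 28/2003 - 997/9406*(-¼) = 28/2003 + 997/37624 = 3050463/75360872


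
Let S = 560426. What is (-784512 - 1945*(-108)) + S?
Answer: -14026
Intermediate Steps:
(-784512 - 1945*(-108)) + S = (-784512 - 1945*(-108)) + 560426 = (-784512 + 210060) + 560426 = -574452 + 560426 = -14026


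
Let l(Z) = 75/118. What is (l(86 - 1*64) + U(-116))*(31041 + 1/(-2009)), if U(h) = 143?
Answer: 528481413116/118531 ≈ 4.4586e+6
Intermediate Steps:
l(Z) = 75/118 (l(Z) = 75*(1/118) = 75/118)
(l(86 - 1*64) + U(-116))*(31041 + 1/(-2009)) = (75/118 + 143)*(31041 + 1/(-2009)) = 16949*(31041 - 1/2009)/118 = (16949/118)*(62361368/2009) = 528481413116/118531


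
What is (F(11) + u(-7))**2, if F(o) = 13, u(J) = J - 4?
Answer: 4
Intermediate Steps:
u(J) = -4 + J
(F(11) + u(-7))**2 = (13 + (-4 - 7))**2 = (13 - 11)**2 = 2**2 = 4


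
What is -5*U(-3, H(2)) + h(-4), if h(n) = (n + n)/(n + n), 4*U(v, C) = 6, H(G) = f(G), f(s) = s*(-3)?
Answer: -13/2 ≈ -6.5000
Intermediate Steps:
f(s) = -3*s
H(G) = -3*G
U(v, C) = 3/2 (U(v, C) = (¼)*6 = 3/2)
h(n) = 1 (h(n) = (2*n)/((2*n)) = (2*n)*(1/(2*n)) = 1)
-5*U(-3, H(2)) + h(-4) = -5*3/2 + 1 = -15/2 + 1 = -13/2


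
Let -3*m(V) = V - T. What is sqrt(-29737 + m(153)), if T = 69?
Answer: I*sqrt(29765) ≈ 172.53*I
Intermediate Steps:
m(V) = 23 - V/3 (m(V) = -(V - 1*69)/3 = -(V - 69)/3 = -(-69 + V)/3 = 23 - V/3)
sqrt(-29737 + m(153)) = sqrt(-29737 + (23 - 1/3*153)) = sqrt(-29737 + (23 - 51)) = sqrt(-29737 - 28) = sqrt(-29765) = I*sqrt(29765)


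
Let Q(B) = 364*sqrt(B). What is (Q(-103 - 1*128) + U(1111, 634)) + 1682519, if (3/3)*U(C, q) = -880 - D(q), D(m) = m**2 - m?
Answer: 1280317 + 364*I*sqrt(231) ≈ 1.2803e+6 + 5532.3*I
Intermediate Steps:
U(C, q) = -880 - q*(-1 + q)
(Q(-103 - 1*128) + U(1111, 634)) + 1682519 = (364*sqrt(-103 - 1*128) + (-880 + 634 - 1*634**2)) + 1682519 = (364*sqrt(-103 - 128) + (-880 + 634 - 1*401956)) + 1682519 = (364*sqrt(-231) + (-880 + 634 - 401956)) + 1682519 = (364*(I*sqrt(231)) - 402202) + 1682519 = (364*I*sqrt(231) - 402202) + 1682519 = (-402202 + 364*I*sqrt(231)) + 1682519 = 1280317 + 364*I*sqrt(231)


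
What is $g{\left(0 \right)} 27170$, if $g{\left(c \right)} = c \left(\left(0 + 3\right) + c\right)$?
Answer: $0$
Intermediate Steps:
$g{\left(c \right)} = c \left(3 + c\right)$
$g{\left(0 \right)} 27170 = 0 \left(3 + 0\right) 27170 = 0 \cdot 3 \cdot 27170 = 0 \cdot 27170 = 0$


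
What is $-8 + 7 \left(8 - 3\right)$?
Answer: $27$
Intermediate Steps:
$-8 + 7 \left(8 - 3\right) = -8 + 7 \cdot 5 = -8 + 35 = 27$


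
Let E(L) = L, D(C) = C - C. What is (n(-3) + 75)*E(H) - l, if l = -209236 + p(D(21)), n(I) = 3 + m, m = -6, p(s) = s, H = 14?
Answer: 210244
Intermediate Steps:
D(C) = 0
n(I) = -3 (n(I) = 3 - 6 = -3)
l = -209236 (l = -209236 + 0 = -209236)
(n(-3) + 75)*E(H) - l = (-3 + 75)*14 - 1*(-209236) = 72*14 + 209236 = 1008 + 209236 = 210244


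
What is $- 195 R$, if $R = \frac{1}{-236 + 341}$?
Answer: $- \frac{13}{7} \approx -1.8571$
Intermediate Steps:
$R = \frac{1}{105} \approx 0.0095238$
$- 195 R = \left(-195\right) \frac{1}{105} = - \frac{13}{7}$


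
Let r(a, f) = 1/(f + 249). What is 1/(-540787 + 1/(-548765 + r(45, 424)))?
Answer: -369318844/199722829690901 ≈ -1.8492e-6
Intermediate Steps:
r(a, f) = 1/(249 + f)
1/(-540787 + 1/(-548765 + r(45, 424))) = 1/(-540787 + 1/(-548765 + 1/(249 + 424))) = 1/(-540787 + 1/(-548765 + 1/673)) = 1/(-540787 + 1/(-369318844/673)) = 1/(-540787 - 673/369318844) = 1/(-199722829690901/369318844) = -369318844/199722829690901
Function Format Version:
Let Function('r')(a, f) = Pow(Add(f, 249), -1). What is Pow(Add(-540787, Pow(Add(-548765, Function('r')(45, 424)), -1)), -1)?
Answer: Rational(-369318844, 199722829690901) ≈ -1.8492e-6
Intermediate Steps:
Function('r')(a, f) = Pow(Add(249, f), -1)
Pow(Add(-540787, Pow(Add(-548765, Function('r')(45, 424)), -1)), -1) = Pow(Add(-540787, Pow(Add(-548765, Pow(Add(249, 424), -1)), -1)), -1) = Pow(Add(-540787, Pow(Add(-548765, Pow(673, -1)), -1)), -1) = Pow(Add(-540787, Pow(Add(-548765, Rational(1, 673)), -1)), -1) = Pow(Add(-540787, Pow(Rational(-369318844, 673), -1)), -1) = Pow(Add(-540787, Rational(-673, 369318844)), -1) = Pow(Rational(-199722829690901, 369318844), -1) = Rational(-369318844, 199722829690901)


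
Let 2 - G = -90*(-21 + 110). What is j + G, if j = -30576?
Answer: -22564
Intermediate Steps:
G = 8012 (G = 2 - (-90)*(-21 + 110) = 2 - (-90)*89 = 2 - 1*(-8010) = 2 + 8010 = 8012)
j + G = -30576 + 8012 = -22564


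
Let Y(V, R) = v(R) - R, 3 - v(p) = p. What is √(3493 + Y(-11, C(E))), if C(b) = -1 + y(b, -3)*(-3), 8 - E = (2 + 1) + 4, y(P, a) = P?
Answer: 4*√219 ≈ 59.195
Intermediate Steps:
E = 1 (E = 8 - ((2 + 1) + 4) = 8 - (3 + 4) = 8 - 1*7 = 8 - 7 = 1)
C(b) = -1 - 3*b (C(b) = -1 + b*(-3) = -1 - 3*b)
v(p) = 3 - p
Y(V, R) = 3 - 2*R (Y(V, R) = (3 - R) - R = 3 - 2*R)
√(3493 + Y(-11, C(E))) = √(3493 + (3 - 2*(-1 - 3*1))) = √(3493 + (3 - 2*(-1 - 3))) = √(3493 + (3 - 2*(-4))) = √(3493 + (3 + 8)) = √(3493 + 11) = √3504 = 4*√219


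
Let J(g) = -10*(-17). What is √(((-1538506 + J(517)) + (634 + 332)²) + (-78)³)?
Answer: 2*I*√269933 ≈ 1039.1*I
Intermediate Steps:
J(g) = 170
√(((-1538506 + J(517)) + (634 + 332)²) + (-78)³) = √(((-1538506 + 170) + (634 + 332)²) + (-78)³) = √((-1538336 + 966²) - 474552) = √((-1538336 + 933156) - 474552) = √(-605180 - 474552) = √(-1079732) = 2*I*√269933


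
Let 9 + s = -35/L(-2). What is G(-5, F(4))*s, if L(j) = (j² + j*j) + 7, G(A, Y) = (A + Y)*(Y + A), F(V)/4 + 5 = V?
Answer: -918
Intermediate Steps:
F(V) = -20 + 4*V
G(A, Y) = (A + Y)² (G(A, Y) = (A + Y)*(A + Y) = (A + Y)²)
L(j) = 7 + 2*j² (L(j) = (j² + j²) + 7 = 2*j² + 7 = 7 + 2*j²)
s = -34/3 (s = -9 - 35/(7 + 2*(-2)²) = -9 - 35/(7 + 2*4) = -9 - 35/(7 + 8) = -9 - 35/15 = -9 - 35*1/15 = -9 - 7/3 = -34/3 ≈ -11.333)
G(-5, F(4))*s = (-5 + (-20 + 4*4))²*(-34/3) = (-5 + (-20 + 16))²*(-34/3) = (-5 - 4)²*(-34/3) = (-9)²*(-34/3) = 81*(-34/3) = -918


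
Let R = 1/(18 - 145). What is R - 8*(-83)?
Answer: 84327/127 ≈ 663.99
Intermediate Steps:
R = -1/127 (R = 1/(-127) = -1/127 ≈ -0.0078740)
R - 8*(-83) = -1/127 - 8*(-83) = -1/127 + 664 = 84327/127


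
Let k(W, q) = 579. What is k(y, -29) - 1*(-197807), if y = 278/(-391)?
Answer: 198386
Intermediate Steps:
y = -278/391 (y = 278*(-1/391) = -278/391 ≈ -0.71100)
k(y, -29) - 1*(-197807) = 579 - 1*(-197807) = 579 + 197807 = 198386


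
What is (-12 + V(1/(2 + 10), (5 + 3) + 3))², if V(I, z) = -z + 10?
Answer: 169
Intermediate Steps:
V(I, z) = 10 - z
(-12 + V(1/(2 + 10), (5 + 3) + 3))² = (-12 + (10 - ((5 + 3) + 3)))² = (-12 + (10 - (8 + 3)))² = (-12 + (10 - 1*11))² = (-12 + (10 - 11))² = (-12 - 1)² = (-13)² = 169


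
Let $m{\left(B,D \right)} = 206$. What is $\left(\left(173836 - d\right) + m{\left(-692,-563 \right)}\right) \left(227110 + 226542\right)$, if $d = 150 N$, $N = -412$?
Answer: $106990194984$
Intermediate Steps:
$d = -61800$ ($d = 150 \left(-412\right) = -61800$)
$\left(\left(173836 - d\right) + m{\left(-692,-563 \right)}\right) \left(227110 + 226542\right) = \left(\left(173836 - -61800\right) + 206\right) \left(227110 + 226542\right) = \left(\left(173836 + 61800\right) + 206\right) 453652 = \left(235636 + 206\right) 453652 = 235842 \cdot 453652 = 106990194984$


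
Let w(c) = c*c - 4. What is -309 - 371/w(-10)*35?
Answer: -42649/96 ≈ -444.26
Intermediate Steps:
w(c) = -4 + c² (w(c) = c² - 4 = -4 + c²)
-309 - 371/w(-10)*35 = -309 - 371/(-4 + (-10)²)*35 = -309 - 371/(-4 + 100)*35 = -309 - 371/96*35 = -309 - 12985/96 = -42649/96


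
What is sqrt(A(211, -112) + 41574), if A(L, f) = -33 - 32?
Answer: sqrt(41509) ≈ 203.74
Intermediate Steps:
A(L, f) = -65
sqrt(A(211, -112) + 41574) = sqrt(-65 + 41574) = sqrt(41509)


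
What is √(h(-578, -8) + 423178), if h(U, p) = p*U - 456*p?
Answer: 5*√17258 ≈ 656.85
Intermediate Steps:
h(U, p) = -456*p + U*p (h(U, p) = U*p - 456*p = -456*p + U*p)
√(h(-578, -8) + 423178) = √(-8*(-456 - 578) + 423178) = √(-8*(-1034) + 423178) = √(8272 + 423178) = √431450 = 5*√17258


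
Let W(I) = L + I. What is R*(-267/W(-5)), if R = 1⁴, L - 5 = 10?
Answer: -267/10 ≈ -26.700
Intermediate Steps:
L = 15 (L = 5 + 10 = 15)
R = 1
W(I) = 15 + I
R*(-267/W(-5)) = 1*(-267/(15 - 5)) = 1*(-267/10) = -267/10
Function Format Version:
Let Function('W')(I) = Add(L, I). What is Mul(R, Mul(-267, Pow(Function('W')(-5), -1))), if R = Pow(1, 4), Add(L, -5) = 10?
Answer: Rational(-267, 10) ≈ -26.700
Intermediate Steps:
L = 15 (L = Add(5, 10) = 15)
R = 1
Function('W')(I) = Add(15, I)
Mul(R, Mul(-267, Pow(Function('W')(-5), -1))) = Mul(1, Mul(-267, Pow(Add(15, -5), -1))) = Mul(1, Mul(-267, Pow(10, -1))) = Mul(1, Mul(-267, Rational(1, 10))) = Mul(1, Rational(-267, 10)) = Rational(-267, 10)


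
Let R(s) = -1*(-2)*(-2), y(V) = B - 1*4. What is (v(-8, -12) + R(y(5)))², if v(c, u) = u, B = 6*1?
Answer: 256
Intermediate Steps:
B = 6
y(V) = 2 (y(V) = 6 - 1*4 = 6 - 4 = 2)
R(s) = -4 (R(s) = 2*(-2) = -4)
(v(-8, -12) + R(y(5)))² = (-12 - 4)² = (-16)² = 256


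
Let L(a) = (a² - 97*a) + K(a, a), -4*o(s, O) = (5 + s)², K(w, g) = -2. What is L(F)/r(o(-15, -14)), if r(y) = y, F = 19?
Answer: 1484/25 ≈ 59.360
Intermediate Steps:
o(s, O) = -(5 + s)²/4
L(a) = -2 + a² - 97*a (L(a) = (a² - 97*a) - 2 = -2 + a² - 97*a)
L(F)/r(o(-15, -14)) = (-2 + 19² - 97*19)/((-(5 - 15)²/4)) = (-2 + 361 - 1843)/((-¼*(-10)²)) = -1484/((-¼*100)) = -1484/(-25) = -1484*(-1/25) = 1484/25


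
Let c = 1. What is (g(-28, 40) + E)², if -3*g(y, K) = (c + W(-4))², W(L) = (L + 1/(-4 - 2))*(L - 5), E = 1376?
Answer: 111999889/144 ≈ 7.7778e+5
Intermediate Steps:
W(L) = (-5 + L)*(-⅙ + L) (W(L) = (L + 1/(-6))*(-5 + L) = (L - ⅙)*(-5 + L) = (-⅙ + L)*(-5 + L) = (-5 + L)*(-⅙ + L))
g(y, K) = -5929/12 (g(y, K) = -(1 + (⅚ + (-4)² - 31/6*(-4)))²/3 = -(1 + (⅚ + 16 + 62/3))²/3 = -(1 + 75/2)²/3 = -(77/2)²/3 = -⅓*5929/4 = -5929/12)
(g(-28, 40) + E)² = (-5929/12 + 1376)² = (10583/12)² = 111999889/144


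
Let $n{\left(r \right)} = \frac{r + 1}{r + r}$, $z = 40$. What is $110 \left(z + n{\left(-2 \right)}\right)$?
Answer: $\frac{8855}{2} \approx 4427.5$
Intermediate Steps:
$n{\left(r \right)} = \frac{1 + r}{2 r}$
$110 \left(z + n{\left(-2 \right)}\right) = 110 \left(40 + \frac{1 - 2}{2 \left(-2\right)}\right) = 110 \left(40 + \frac{1}{2} \left(- \frac{1}{2}\right) \left(-1\right)\right) = 110 \left(40 + \frac{1}{4}\right) = 110 \cdot \frac{161}{4} = \frac{8855}{2}$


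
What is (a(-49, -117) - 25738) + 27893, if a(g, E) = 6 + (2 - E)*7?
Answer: 2994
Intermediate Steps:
a(g, E) = 20 - 7*E (a(g, E) = 6 + (14 - 7*E) = 20 - 7*E)
(a(-49, -117) - 25738) + 27893 = ((20 - 7*(-117)) - 25738) + 27893 = ((20 + 819) - 25738) + 27893 = (839 - 25738) + 27893 = -24899 + 27893 = 2994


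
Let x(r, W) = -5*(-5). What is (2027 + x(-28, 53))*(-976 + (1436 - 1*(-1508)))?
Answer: 4038336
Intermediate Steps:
x(r, W) = 25
(2027 + x(-28, 53))*(-976 + (1436 - 1*(-1508))) = (2027 + 25)*(-976 + (1436 - 1*(-1508))) = 2052*(-976 + (1436 + 1508)) = 2052*(-976 + 2944) = 2052*1968 = 4038336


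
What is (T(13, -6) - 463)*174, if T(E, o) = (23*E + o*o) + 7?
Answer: -21054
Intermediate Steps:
T(E, o) = 7 + o**2 + 23*E (T(E, o) = (23*E + o**2) + 7 = (o**2 + 23*E) + 7 = 7 + o**2 + 23*E)
(T(13, -6) - 463)*174 = ((7 + (-6)**2 + 23*13) - 463)*174 = ((7 + 36 + 299) - 463)*174 = (342 - 463)*174 = -121*174 = -21054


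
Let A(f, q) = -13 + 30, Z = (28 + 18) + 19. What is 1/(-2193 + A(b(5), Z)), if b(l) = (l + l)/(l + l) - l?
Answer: -1/2176 ≈ -0.00045956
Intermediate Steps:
Z = 65 (Z = 46 + 19 = 65)
b(l) = 1 - l (b(l) = (2*l)/((2*l)) - l = (2*l)*(1/(2*l)) - l = 1 - l)
A(f, q) = 17
1/(-2193 + A(b(5), Z)) = 1/(-2193 + 17) = 1/(-2176) = -1/2176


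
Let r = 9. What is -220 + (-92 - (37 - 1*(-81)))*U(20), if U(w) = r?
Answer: -2110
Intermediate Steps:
U(w) = 9
-220 + (-92 - (37 - 1*(-81)))*U(20) = -220 + (-92 - (37 - 1*(-81)))*9 = -220 + (-92 - (37 + 81))*9 = -220 + (-92 - 1*118)*9 = -220 + (-92 - 118)*9 = -220 - 210*9 = -220 - 1890 = -2110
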